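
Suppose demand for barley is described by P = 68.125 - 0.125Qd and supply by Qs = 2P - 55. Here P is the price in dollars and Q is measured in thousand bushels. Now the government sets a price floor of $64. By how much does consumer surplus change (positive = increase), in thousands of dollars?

-196

Rearranging demand gives Qd = 545 - 8P. In a free market, 545 - 8P = 2P - 55 gives the equilibrium P* = 60, Q* = 65.
Since 64 > 60, the floor is binding.
At P = 64: Qd = 545 - 8·64 = 33 and Qs = 2·64 - 55 = 73.
Consumer surplus without the control is ½ · (68.125 - 60) · 65 = 264.0625.
With the floor, consumers buy 33 units at 64, so CS = ½ · (68.125 - 64) · 33 = 68.0625.
Change in consumer surplus = 68.0625 - 264.0625 = -196.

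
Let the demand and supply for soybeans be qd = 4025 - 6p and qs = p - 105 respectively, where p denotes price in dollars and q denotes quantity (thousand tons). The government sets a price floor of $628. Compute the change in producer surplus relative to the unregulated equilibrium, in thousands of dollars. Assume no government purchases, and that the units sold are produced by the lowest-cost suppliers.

Without the control the market clears where 4025 - 6p = p - 105, i.e. p* = 590 and q* = 485.
The floor of 628 is above the equilibrium price 590, so it binds.
At p = 628: qd = 4025 - 6·628 = 257 and qs = 628 - 105 = 523.
Producer surplus without the control is ½ · (590 - 105) · 485 = 117612.5.
With the floor, 257 units are sold at 628. The supply price at q = 257 is 362, so PS = ½ · [(628 - 105) + (628 - 362)] · 257 = 101386.5.
Change in producer surplus = 101386.5 - 117612.5 = -16226.

-16226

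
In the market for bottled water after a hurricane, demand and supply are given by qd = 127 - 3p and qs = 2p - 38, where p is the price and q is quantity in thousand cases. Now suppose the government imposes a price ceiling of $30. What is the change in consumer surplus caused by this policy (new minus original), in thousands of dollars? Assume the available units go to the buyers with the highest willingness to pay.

Equilibrium: 127 - 3p = 2p - 38, so 165 = 5p and p* = 33, q* = 28.
Since 30 < 33, the ceiling is binding.
At p = 30: qd = 127 - 3·30 = 37 and qs = 2·30 - 38 = 22.
Consumer surplus without the control is ½ · (127/3 - 33) · 28 = 392/3.
With the ceiling, 22 units are sold at 30 (assume they go to the highest-value buyers). The demand price at q = 22 is 35, so CS = ½ · [(127/3 - 30) + (35 - 30)] · 22 = 572/3.
Change in consumer surplus = 572/3 - 392/3 = 60.

60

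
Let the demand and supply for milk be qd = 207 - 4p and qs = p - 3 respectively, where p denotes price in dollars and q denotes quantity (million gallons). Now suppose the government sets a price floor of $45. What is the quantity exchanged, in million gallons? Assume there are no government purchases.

27

Without the control the market clears where 207 - 4p = p - 3, i.e. p* = 42 and q* = 39.
Since 45 > 42, the floor is binding.
At p = 45: qd = 207 - 4·45 = 27 and qs = 45 - 3 = 42.
The quantity actually transacted is the short side, demand: 27.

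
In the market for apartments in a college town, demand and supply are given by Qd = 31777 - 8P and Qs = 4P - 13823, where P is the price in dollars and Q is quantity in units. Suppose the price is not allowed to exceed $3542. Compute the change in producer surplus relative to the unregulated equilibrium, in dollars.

Without the control the market clears where 31777 - 8P = 4P - 13823, i.e. P* = 3800 and Q* = 1377.
The ceiling of 3542 is below the equilibrium price 3800, so it binds.
At P = 3542: Qd = 31777 - 8·3542 = 3441 and Qs = 4·3542 - 13823 = 345.
Producer surplus without the control is ½ · (3800 - 3455.75) · 1377 = 237016.125.
With the ceiling, producers sell 345 units at 3542, so PS = ½ · (3542 - 3455.75) · 345 = 14878.125.
Change in producer surplus = 14878.125 - 237016.125 = -222138.

-222138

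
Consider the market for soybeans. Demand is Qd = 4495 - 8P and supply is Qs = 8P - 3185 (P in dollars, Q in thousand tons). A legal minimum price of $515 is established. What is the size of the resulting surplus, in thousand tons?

560

Equilibrium: 4495 - 8P = 8P - 3185, so 7680 = 16P and P* = 480, Q* = 655.
The floor of 515 is above the equilibrium price 480, so it binds.
At P = 515: Qd = 4495 - 8·515 = 375 and Qs = 8·515 - 3185 = 935.
Surplus = Qs - Qd = 935 - 375 = 560.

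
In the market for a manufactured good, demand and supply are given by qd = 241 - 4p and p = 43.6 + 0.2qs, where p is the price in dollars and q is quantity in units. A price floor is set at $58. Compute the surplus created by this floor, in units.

63

Rearranging supply gives qs = 5p - 218. Equilibrium: 241 - 4p = 5p - 218, so 459 = 9p and p* = 51, q* = 37.
Since 58 > 51, the floor is binding.
At p = 58: qd = 241 - 4·58 = 9 and qs = 5·58 - 218 = 72.
Surplus = qs - qd = 72 - 9 = 63.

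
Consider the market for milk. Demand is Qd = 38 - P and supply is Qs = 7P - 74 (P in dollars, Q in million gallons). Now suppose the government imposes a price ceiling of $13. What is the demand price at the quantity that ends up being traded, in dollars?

Without the control the market clears where 38 - P = 7P - 74, i.e. P* = 14 and Q* = 24.
The ceiling of 13 is below the equilibrium price 14, so it binds.
At P = 13: Qd = 38 - 13 = 25 and Qs = 7·13 - 74 = 17.
Only 17 units reach the market. On the demand curve, the marginal buyer's willingness to pay at Q = 17 is (38 - 17) = 21.

21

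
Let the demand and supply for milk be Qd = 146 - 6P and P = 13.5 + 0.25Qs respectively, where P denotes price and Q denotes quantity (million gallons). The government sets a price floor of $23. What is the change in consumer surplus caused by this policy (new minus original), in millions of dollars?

-51

Rearranging supply gives Qs = 4P - 54. Setting quantity demanded equal to quantity supplied, 146 - 6P = 4P - 54, gives P* = 20 and Q* = 26.
Because the floor (23) lies above the market-clearing price, it is binding.
At P = 23: Qd = 146 - 6·23 = 8 and Qs = 4·23 - 54 = 38.
Consumer surplus without the control is ½ · (73/3 - 20) · 26 = 169/3.
With the floor, consumers buy 8 units at 23, so CS = ½ · (73/3 - 23) · 8 = 16/3.
Change in consumer surplus = 16/3 - 169/3 = -51.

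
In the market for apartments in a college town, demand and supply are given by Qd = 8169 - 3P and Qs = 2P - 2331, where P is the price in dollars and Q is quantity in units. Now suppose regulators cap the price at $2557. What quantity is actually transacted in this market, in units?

Without the control the market clears where 8169 - 3P = 2P - 2331, i.e. P* = 2100 and Q* = 1869.
Since 2557 is above P* = 2100, the ceiling does not bind and the free-market outcome prevails.

1869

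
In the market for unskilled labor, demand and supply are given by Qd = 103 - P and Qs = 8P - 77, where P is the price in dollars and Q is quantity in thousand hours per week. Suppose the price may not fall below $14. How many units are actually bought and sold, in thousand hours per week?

83

Without the control the market clears where 103 - P = 8P - 77, i.e. P* = 20 and Q* = 83.
Since 14 is below P* = 20, the floor does not bind and the free-market outcome prevails.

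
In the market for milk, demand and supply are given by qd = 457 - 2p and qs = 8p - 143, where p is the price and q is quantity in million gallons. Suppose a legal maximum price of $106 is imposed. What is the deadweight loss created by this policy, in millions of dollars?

0

Equilibrium: 457 - 2p = 8p - 143, so 600 = 10p and p* = 60, q* = 337.
The ceiling of 106 is above the equilibrium price 60, so it is not binding; the market clears at p* = 60, q* = 337.
Since the control does not bind, no trades are prevented and deadweight loss is zero.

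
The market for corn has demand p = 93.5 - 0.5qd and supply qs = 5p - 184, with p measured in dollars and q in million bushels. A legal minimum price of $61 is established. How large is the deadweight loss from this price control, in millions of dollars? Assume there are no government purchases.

89.6

Rearranging demand gives qd = 187 - 2p. Setting quantity demanded equal to quantity supplied, 187 - 2p = 5p - 184, gives p* = 53 and q* = 81.
Because the floor (61) lies above the market-clearing price, it is binding.
At p = 61: qd = 187 - 2·61 = 65 and qs = 5·61 - 184 = 121.
Quantity traded falls to 65. At q = 65 the demand price is (187 - 65)/2 = 61 and the supply price is (184 + 65)/5 = 49.8.
Deadweight loss = ½ · (61 - 49.8) · (81 - 65) = ½ · 11.2 · 16 = 89.6.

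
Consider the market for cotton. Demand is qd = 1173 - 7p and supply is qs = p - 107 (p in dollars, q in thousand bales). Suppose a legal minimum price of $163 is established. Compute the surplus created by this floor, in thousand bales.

Setting quantity demanded equal to quantity supplied, 1173 - 7p = p - 107, gives p* = 160 and q* = 53.
Because the floor (163) lies above the market-clearing price, it is binding.
At p = 163: qd = 1173 - 7·163 = 32 and qs = 163 - 107 = 56.
Surplus = qs - qd = 56 - 32 = 24.

24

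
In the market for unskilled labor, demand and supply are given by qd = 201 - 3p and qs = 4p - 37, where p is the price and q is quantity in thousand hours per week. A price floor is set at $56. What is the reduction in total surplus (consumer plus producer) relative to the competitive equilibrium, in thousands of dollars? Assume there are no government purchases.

1270.5

In a free market, 201 - 3p = 4p - 37 gives the equilibrium p* = 34, q* = 99.
Because the floor (56) lies above the market-clearing price, it is binding.
At p = 56: qd = 201 - 3·56 = 33 and qs = 4·56 - 37 = 187.
Quantity traded falls to 33. At q = 33 the demand price is (201 - 33)/3 = 56 and the supply price is (37 + 33)/4 = 17.5.
Deadweight loss = ½ · (56 - 17.5) · (99 - 33) = ½ · 38.5 · 66 = 1270.5.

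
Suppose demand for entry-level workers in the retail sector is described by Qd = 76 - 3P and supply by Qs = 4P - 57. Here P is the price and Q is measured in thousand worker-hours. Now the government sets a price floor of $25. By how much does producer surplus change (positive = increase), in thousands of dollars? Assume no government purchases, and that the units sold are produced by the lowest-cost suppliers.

-34.5

Equilibrium: 76 - 3P = 4P - 57, so 133 = 7P and P* = 19, Q* = 19.
The floor of 25 is above the equilibrium price 19, so it binds.
At P = 25: Qd = 76 - 3·25 = 1 and Qs = 4·25 - 57 = 43.
Producer surplus without the control is ½ · (19 - 14.25) · 19 = 45.125.
With the floor, 1 units are sold at 25. The supply price at Q = 1 is 14.5, so PS = ½ · [(25 - 14.25) + (25 - 14.5)] · 1 = 10.625.
Change in producer surplus = 10.625 - 45.125 = -34.5.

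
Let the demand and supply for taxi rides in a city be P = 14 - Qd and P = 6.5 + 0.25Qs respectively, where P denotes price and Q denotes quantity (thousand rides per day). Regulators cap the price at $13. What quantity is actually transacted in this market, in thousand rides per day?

6

Rearranging demand gives Qd = 14 - P; rearranging supply gives Qs = 4P - 26. Equilibrium: 14 - P = 4P - 26, so 40 = 5P and P* = 8, Q* = 6.
Since 13 is above P* = 8, the ceiling does not bind and the free-market outcome prevails.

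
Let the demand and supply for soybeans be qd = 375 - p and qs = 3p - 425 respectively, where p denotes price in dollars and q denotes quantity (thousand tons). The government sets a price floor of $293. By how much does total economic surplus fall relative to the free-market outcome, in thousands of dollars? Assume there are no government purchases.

Equilibrium: 375 - p = 3p - 425, so 800 = 4p and p* = 200, q* = 175.
Since 293 > 200, the floor is binding.
At p = 293: qd = 375 - 293 = 82 and qs = 3·293 - 425 = 454.
Quantity traded falls to 82. At q = 82 the demand price is 375 - 82 = 293 and the supply price is (425 + 82)/3 = 169.
Deadweight loss = ½ · (293 - 169) · (175 - 82) = ½ · 124 · 93 = 5766.

5766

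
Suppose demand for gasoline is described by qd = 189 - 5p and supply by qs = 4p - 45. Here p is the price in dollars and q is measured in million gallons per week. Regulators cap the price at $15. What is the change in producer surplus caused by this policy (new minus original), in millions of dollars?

Setting quantity demanded equal to quantity supplied, 189 - 5p = 4p - 45, gives p* = 26 and q* = 59.
Since 15 < 26, the ceiling is binding.
At p = 15: qd = 189 - 5·15 = 114 and qs = 4·15 - 45 = 15.
Producer surplus without the control is ½ · (26 - 11.25) · 59 = 435.125.
With the ceiling, producers sell 15 units at 15, so PS = ½ · (15 - 11.25) · 15 = 28.125.
Change in producer surplus = 28.125 - 435.125 = -407.

-407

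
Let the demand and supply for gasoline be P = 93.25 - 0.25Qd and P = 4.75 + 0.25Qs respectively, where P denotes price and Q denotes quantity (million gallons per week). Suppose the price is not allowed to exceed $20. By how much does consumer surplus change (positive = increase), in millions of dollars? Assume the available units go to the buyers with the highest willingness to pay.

Rearranging demand gives Qd = 373 - 4P; rearranging supply gives Qs = 4P - 19. In a free market, 373 - 4P = 4P - 19 gives the equilibrium P* = 49, Q* = 177.
Because the ceiling (20) lies below the market-clearing price, it is binding.
At P = 20: Qd = 373 - 4·20 = 293 and Qs = 4·20 - 19 = 61.
Consumer surplus without the control is ½ · (93.25 - 49) · 177 = 3916.125.
With the ceiling, 61 units are sold at 20 (assume they go to the highest-value buyers). The demand price at Q = 61 is 78, so CS = ½ · [(93.25 - 20) + (78 - 20)] · 61 = 4003.125.
Change in consumer surplus = 4003.125 - 3916.125 = 87.

87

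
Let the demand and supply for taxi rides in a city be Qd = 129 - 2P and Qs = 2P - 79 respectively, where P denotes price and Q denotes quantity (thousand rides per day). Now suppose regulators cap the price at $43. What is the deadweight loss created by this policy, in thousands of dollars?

162

Setting quantity demanded equal to quantity supplied, 129 - 2P = 2P - 79, gives P* = 52 and Q* = 25.
The ceiling of 43 is below the equilibrium price 52, so it binds.
At P = 43: Qd = 129 - 2·43 = 43 and Qs = 2·43 - 79 = 7.
Quantity traded falls to 7. At Q = 7 the demand price is (129 - 7)/2 = 61 and the supply price is (79 + 7)/2 = 43.
Deadweight loss = ½ · (61 - 43) · (25 - 7) = ½ · 18 · 18 = 162.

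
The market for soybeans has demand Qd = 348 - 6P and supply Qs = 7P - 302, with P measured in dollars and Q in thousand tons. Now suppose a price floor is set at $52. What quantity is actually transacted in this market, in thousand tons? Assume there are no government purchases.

Setting quantity demanded equal to quantity supplied, 348 - 6P = 7P - 302, gives P* = 50 and Q* = 48.
Since 52 > 50, the floor is binding.
At P = 52: Qd = 348 - 6·52 = 36 and Qs = 7·52 - 302 = 62.
The quantity actually transacted is the short side, demand: 36.

36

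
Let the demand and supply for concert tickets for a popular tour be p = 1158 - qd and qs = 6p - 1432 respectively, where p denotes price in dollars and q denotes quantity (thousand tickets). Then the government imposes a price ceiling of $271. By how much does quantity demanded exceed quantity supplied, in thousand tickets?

693

Rearranging demand gives qd = 1158 - p. Without the control the market clears where 1158 - p = 6p - 1432, i.e. p* = 370 and q* = 788.
The ceiling of 271 is below the equilibrium price 370, so it binds.
At p = 271: qd = 1158 - 271 = 887 and qs = 6·271 - 1432 = 194.
Shortage = qd - qs = 887 - 194 = 693.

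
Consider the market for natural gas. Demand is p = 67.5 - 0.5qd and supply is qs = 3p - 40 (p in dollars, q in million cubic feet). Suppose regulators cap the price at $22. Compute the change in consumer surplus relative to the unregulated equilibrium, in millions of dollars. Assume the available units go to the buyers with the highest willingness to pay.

-42.25

Rearranging demand gives qd = 135 - 2p. Setting quantity demanded equal to quantity supplied, 135 - 2p = 3p - 40, gives p* = 35 and q* = 65.
The ceiling of 22 is below the equilibrium price 35, so it binds.
At p = 22: qd = 135 - 2·22 = 91 and qs = 3·22 - 40 = 26.
Consumer surplus without the control is ½ · (67.5 - 35) · 65 = 1056.25.
With the ceiling, 26 units are sold at 22 (assume they go to the highest-value buyers). The demand price at q = 26 is 54.5, so CS = ½ · [(67.5 - 22) + (54.5 - 22)] · 26 = 1014.
Change in consumer surplus = 1014 - 1056.25 = -42.25.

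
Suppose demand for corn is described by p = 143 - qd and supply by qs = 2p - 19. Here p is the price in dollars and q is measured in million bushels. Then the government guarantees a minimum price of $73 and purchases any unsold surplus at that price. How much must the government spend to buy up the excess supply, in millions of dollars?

Rearranging demand gives qd = 143 - p. Equilibrium: 143 - p = 2p - 19, so 162 = 3p and p* = 54, q* = 89.
Since 73 > 54, the floor is binding.
At p = 73: qd = 143 - 73 = 70 and qs = 2·73 - 19 = 127.
Surplus = qs - qd = 57.
Government expenditure = surplus × support price = 57 × 73 = 4161.

4161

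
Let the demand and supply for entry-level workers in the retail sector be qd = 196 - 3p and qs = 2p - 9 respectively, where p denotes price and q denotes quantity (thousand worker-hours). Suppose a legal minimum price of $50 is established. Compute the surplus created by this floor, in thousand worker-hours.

45

Without the control the market clears where 196 - 3p = 2p - 9, i.e. p* = 41 and q* = 73.
The floor of 50 is above the equilibrium price 41, so it binds.
At p = 50: qd = 196 - 3·50 = 46 and qs = 2·50 - 9 = 91.
Surplus = qs - qd = 91 - 46 = 45.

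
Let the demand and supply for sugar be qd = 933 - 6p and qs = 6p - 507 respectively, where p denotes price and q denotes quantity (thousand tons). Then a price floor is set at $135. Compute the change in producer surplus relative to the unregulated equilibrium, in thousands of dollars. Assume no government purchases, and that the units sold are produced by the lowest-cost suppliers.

Setting quantity demanded equal to quantity supplied, 933 - 6p = 6p - 507, gives p* = 120 and q* = 213.
Because the floor (135) lies above the market-clearing price, it is binding.
At p = 135: qd = 933 - 6·135 = 123 and qs = 6·135 - 507 = 303.
Producer surplus without the control is ½ · (120 - 84.5) · 213 = 3780.75.
With the floor, 123 units are sold at 135. The supply price at q = 123 is 105, so PS = ½ · [(135 - 84.5) + (135 - 105)] · 123 = 4950.75.
Change in producer surplus = 4950.75 - 3780.75 = 1170.

1170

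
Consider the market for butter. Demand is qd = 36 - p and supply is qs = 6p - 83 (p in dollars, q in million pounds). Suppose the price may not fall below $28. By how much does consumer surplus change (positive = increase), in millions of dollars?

Equilibrium: 36 - p = 6p - 83, so 119 = 7p and p* = 17, q* = 19.
Because the floor (28) lies above the market-clearing price, it is binding.
At p = 28: qd = 36 - 28 = 8 and qs = 6·28 - 83 = 85.
Consumer surplus without the control is ½ · (36 - 17) · 19 = 180.5.
With the floor, consumers buy 8 units at 28, so CS = ½ · (36 - 28) · 8 = 32.
Change in consumer surplus = 32 - 180.5 = -148.5.

-148.5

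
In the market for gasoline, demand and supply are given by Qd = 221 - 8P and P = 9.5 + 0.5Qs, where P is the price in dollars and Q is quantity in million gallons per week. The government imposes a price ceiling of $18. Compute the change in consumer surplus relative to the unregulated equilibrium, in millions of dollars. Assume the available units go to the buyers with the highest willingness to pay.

Rearranging supply gives Qs = 2P - 19. Setting quantity demanded equal to quantity supplied, 221 - 8P = 2P - 19, gives P* = 24 and Q* = 29.
Since 18 < 24, the ceiling is binding.
At P = 18: Qd = 221 - 8·18 = 77 and Qs = 2·18 - 19 = 17.
Consumer surplus without the control is ½ · (27.625 - 24) · 29 = 52.5625.
With the ceiling, 17 units are sold at 18 (assume they go to the highest-value buyers). The demand price at Q = 17 is 25.5, so CS = ½ · [(27.625 - 18) + (25.5 - 18)] · 17 = 145.5625.
Change in consumer surplus = 145.5625 - 52.5625 = 93.

93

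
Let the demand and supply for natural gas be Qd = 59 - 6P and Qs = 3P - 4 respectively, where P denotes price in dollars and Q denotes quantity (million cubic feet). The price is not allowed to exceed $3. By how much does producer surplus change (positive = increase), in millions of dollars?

-44

In a free market, 59 - 6P = 3P - 4 gives the equilibrium P* = 7, Q* = 17.
The ceiling of 3 is below the equilibrium price 7, so it binds.
At P = 3: Qd = 59 - 6·3 = 41 and Qs = 3·3 - 4 = 5.
Producer surplus without the control is ½ · (7 - 4/3) · 17 = 289/6.
With the ceiling, producers sell 5 units at 3, so PS = ½ · (3 - 4/3) · 5 = 25/6.
Change in producer surplus = 25/6 - 289/6 = -44.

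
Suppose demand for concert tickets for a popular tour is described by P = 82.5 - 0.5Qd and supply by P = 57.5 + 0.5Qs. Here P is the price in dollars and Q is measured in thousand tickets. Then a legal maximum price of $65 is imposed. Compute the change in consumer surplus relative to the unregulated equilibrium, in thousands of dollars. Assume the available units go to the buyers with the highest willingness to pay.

50

Rearranging demand gives Qd = 165 - 2P; rearranging supply gives Qs = 2P - 115. In a free market, 165 - 2P = 2P - 115 gives the equilibrium P* = 70, Q* = 25.
Since 65 < 70, the ceiling is binding.
At P = 65: Qd = 165 - 2·65 = 35 and Qs = 2·65 - 115 = 15.
Consumer surplus without the control is ½ · (82.5 - 70) · 25 = 156.25.
With the ceiling, 15 units are sold at 65 (assume they go to the highest-value buyers). The demand price at Q = 15 is 75, so CS = ½ · [(82.5 - 65) + (75 - 65)] · 15 = 206.25.
Change in consumer surplus = 206.25 - 156.25 = 50.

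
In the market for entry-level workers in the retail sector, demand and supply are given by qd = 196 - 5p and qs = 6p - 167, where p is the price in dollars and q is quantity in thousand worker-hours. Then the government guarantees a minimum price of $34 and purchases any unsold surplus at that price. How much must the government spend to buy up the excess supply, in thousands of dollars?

Equilibrium: 196 - 5p = 6p - 167, so 363 = 11p and p* = 33, q* = 31.
Because the floor (34) lies above the market-clearing price, it is binding.
At p = 34: qd = 196 - 5·34 = 26 and qs = 6·34 - 167 = 37.
Surplus = qs - qd = 11.
Government expenditure = surplus × support price = 11 × 34 = 374.

374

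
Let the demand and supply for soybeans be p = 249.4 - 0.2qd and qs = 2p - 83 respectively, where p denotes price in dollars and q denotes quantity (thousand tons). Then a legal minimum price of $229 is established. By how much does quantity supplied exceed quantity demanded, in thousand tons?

273

Rearranging demand gives qd = 1247 - 5p. Equilibrium: 1247 - 5p = 2p - 83, so 1330 = 7p and p* = 190, q* = 297.
The floor of 229 is above the equilibrium price 190, so it binds.
At p = 229: qd = 1247 - 5·229 = 102 and qs = 2·229 - 83 = 375.
Surplus = qs - qd = 375 - 102 = 273.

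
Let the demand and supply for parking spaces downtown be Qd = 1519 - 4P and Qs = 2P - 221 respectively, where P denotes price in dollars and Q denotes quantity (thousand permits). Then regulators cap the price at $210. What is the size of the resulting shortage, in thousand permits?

Equilibrium: 1519 - 4P = 2P - 221, so 1740 = 6P and P* = 290, Q* = 359.
Because the ceiling (210) lies below the market-clearing price, it is binding.
At P = 210: Qd = 1519 - 4·210 = 679 and Qs = 2·210 - 221 = 199.
Shortage = Qd - Qs = 679 - 199 = 480.

480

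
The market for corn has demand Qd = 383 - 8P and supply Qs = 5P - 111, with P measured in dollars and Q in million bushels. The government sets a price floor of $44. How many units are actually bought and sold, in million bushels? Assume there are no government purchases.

Equilibrium: 383 - 8P = 5P - 111, so 494 = 13P and P* = 38, Q* = 79.
Because the floor (44) lies above the market-clearing price, it is binding.
At P = 44: Qd = 383 - 8·44 = 31 and Qs = 5·44 - 111 = 109.
The quantity actually transacted is the short side, demand: 31.

31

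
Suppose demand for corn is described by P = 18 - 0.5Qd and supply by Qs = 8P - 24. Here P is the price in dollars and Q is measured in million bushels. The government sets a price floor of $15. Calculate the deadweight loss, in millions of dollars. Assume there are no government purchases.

101.25

Rearranging demand gives Qd = 36 - 2P. In a free market, 36 - 2P = 8P - 24 gives the equilibrium P* = 6, Q* = 24.
The floor of 15 is above the equilibrium price 6, so it binds.
At P = 15: Qd = 36 - 2·15 = 6 and Qs = 8·15 - 24 = 96.
Quantity traded falls to 6. At Q = 6 the demand price is (36 - 6)/2 = 15 and the supply price is (24 + 6)/8 = 3.75.
Deadweight loss = ½ · (15 - 3.75) · (24 - 6) = ½ · 11.25 · 18 = 101.25.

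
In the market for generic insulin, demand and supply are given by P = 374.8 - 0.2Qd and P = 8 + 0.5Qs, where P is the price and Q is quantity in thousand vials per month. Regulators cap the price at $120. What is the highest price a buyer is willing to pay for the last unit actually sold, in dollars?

Rearranging demand gives Qd = 1874 - 5P; rearranging supply gives Qs = 2P - 16. In a free market, 1874 - 5P = 2P - 16 gives the equilibrium P* = 270, Q* = 524.
The ceiling of 120 is below the equilibrium price 270, so it binds.
At P = 120: Qd = 1874 - 5·120 = 1274 and Qs = 2·120 - 16 = 224.
Only 224 units reach the market. On the demand curve, the marginal buyer's willingness to pay at Q = 224 is (1874 - 224)/5 = 330.

330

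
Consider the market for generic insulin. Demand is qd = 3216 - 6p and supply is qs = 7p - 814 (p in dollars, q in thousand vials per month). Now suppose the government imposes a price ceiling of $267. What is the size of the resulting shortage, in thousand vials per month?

Setting quantity demanded equal to quantity supplied, 3216 - 6p = 7p - 814, gives p* = 310 and q* = 1356.
Because the ceiling (267) lies below the market-clearing price, it is binding.
At p = 267: qd = 3216 - 6·267 = 1614 and qs = 7·267 - 814 = 1055.
Shortage = qd - qs = 1614 - 1055 = 559.

559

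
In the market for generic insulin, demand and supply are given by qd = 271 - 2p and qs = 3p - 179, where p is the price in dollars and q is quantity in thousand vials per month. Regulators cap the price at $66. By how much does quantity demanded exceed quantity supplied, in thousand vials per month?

Setting quantity demanded equal to quantity supplied, 271 - 2p = 3p - 179, gives p* = 90 and q* = 91.
The ceiling of 66 is below the equilibrium price 90, so it binds.
At p = 66: qd = 271 - 2·66 = 139 and qs = 3·66 - 179 = 19.
Shortage = qd - qs = 139 - 19 = 120.

120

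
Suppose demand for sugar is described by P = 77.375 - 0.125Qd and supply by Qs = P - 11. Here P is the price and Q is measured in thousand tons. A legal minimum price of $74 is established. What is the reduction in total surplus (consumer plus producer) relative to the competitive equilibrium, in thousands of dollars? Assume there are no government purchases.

Rearranging demand gives Qd = 619 - 8P. Equilibrium: 619 - 8P = P - 11, so 630 = 9P and P* = 70, Q* = 59.
The floor of 74 is above the equilibrium price 70, so it binds.
At P = 74: Qd = 619 - 8·74 = 27 and Qs = 74 - 11 = 63.
Quantity traded falls to 27. At Q = 27 the demand price is (619 - 27)/8 = 74 and the supply price is 11 + 27 = 38.
Deadweight loss = ½ · (74 - 38) · (59 - 27) = ½ · 36 · 32 = 576.

576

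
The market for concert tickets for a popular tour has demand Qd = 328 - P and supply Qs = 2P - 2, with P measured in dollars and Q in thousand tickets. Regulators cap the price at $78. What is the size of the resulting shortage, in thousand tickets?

Setting quantity demanded equal to quantity supplied, 328 - P = 2P - 2, gives P* = 110 and Q* = 218.
Because the ceiling (78) lies below the market-clearing price, it is binding.
At P = 78: Qd = 328 - 78 = 250 and Qs = 2·78 - 2 = 154.
Shortage = Qd - Qs = 250 - 154 = 96.

96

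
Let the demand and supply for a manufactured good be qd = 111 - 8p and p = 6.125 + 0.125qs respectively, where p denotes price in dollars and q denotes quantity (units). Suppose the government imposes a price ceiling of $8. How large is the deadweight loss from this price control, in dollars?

32

Rearranging supply gives qs = 8p - 49. In a free market, 111 - 8p = 8p - 49 gives the equilibrium p* = 10, q* = 31.
Since 8 < 10, the ceiling is binding.
At p = 8: qd = 111 - 8·8 = 47 and qs = 8·8 - 49 = 15.
Quantity traded falls to 15. At q = 15 the demand price is (111 - 15)/8 = 12 and the supply price is (49 + 15)/8 = 8.
Deadweight loss = ½ · (12 - 8) · (31 - 15) = ½ · 4 · 16 = 32.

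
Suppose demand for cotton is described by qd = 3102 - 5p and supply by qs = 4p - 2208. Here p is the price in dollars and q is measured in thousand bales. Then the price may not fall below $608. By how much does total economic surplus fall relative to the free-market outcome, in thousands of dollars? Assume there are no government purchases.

Setting quantity demanded equal to quantity supplied, 3102 - 5p = 4p - 2208, gives p* = 590 and q* = 152.
Since 608 > 590, the floor is binding.
At p = 608: qd = 3102 - 5·608 = 62 and qs = 4·608 - 2208 = 224.
Quantity traded falls to 62. At q = 62 the demand price is (3102 - 62)/5 = 608 and the supply price is (2208 + 62)/4 = 567.5.
Deadweight loss = ½ · (608 - 567.5) · (152 - 62) = ½ · 40.5 · 90 = 1822.5.

1822.5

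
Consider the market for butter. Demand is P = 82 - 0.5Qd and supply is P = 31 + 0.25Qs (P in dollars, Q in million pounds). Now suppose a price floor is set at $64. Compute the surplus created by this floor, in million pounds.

96

Rearranging demand gives Qd = 164 - 2P; rearranging supply gives Qs = 4P - 124. Setting quantity demanded equal to quantity supplied, 164 - 2P = 4P - 124, gives P* = 48 and Q* = 68.
Since 64 > 48, the floor is binding.
At P = 64: Qd = 164 - 2·64 = 36 and Qs = 4·64 - 124 = 132.
Surplus = Qs - Qd = 132 - 36 = 96.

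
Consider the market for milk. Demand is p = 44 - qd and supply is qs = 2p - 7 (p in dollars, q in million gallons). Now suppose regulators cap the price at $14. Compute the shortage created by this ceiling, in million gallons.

Rearranging demand gives qd = 44 - p. In a free market, 44 - p = 2p - 7 gives the equilibrium p* = 17, q* = 27.
Because the ceiling (14) lies below the market-clearing price, it is binding.
At p = 14: qd = 44 - 14 = 30 and qs = 2·14 - 7 = 21.
Shortage = qd - qs = 30 - 21 = 9.

9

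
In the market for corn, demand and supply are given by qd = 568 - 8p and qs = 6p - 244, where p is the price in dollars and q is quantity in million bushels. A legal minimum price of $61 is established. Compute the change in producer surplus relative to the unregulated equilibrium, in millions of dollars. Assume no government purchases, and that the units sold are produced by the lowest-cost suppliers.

192

Without the control the market clears where 568 - 8p = 6p - 244, i.e. p* = 58 and q* = 104.
The floor of 61 is above the equilibrium price 58, so it binds.
At p = 61: qd = 568 - 8·61 = 80 and qs = 6·61 - 244 = 122.
Producer surplus without the control is ½ · (58 - 122/3) · 104 = 2704/3.
With the floor, 80 units are sold at 61. The supply price at q = 80 is 54, so PS = ½ · [(61 - 122/3) + (61 - 54)] · 80 = 3280/3.
Change in producer surplus = 3280/3 - 2704/3 = 192.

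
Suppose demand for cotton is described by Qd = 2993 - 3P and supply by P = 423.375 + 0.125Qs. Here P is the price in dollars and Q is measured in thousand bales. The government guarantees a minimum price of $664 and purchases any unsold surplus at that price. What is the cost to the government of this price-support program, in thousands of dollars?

Rearranging supply gives Qs = 8P - 3387. Setting quantity demanded equal to quantity supplied, 2993 - 3P = 8P - 3387, gives P* = 580 and Q* = 1253.
Since 664 > 580, the floor is binding.
At P = 664: Qd = 2993 - 3·664 = 1001 and Qs = 8·664 - 3387 = 1925.
Surplus = Qs - Qd = 924.
Government expenditure = surplus × support price = 924 × 664 = 613536.

613536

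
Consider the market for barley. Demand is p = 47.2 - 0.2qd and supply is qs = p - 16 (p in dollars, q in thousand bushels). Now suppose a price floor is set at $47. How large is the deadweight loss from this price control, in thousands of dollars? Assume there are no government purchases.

Rearranging demand gives qd = 236 - 5p. Without the control the market clears where 236 - 5p = p - 16, i.e. p* = 42 and q* = 26.
The floor of 47 is above the equilibrium price 42, so it binds.
At p = 47: qd = 236 - 5·47 = 1 and qs = 47 - 16 = 31.
Quantity traded falls to 1. At q = 1 the demand price is (236 - 1)/5 = 47 and the supply price is 16 + 1 = 17.
Deadweight loss = ½ · (47 - 17) · (26 - 1) = ½ · 30 · 25 = 375.

375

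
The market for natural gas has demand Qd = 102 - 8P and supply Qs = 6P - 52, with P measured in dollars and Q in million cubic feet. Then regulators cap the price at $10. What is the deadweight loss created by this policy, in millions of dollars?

Without the control the market clears where 102 - 8P = 6P - 52, i.e. P* = 11 and Q* = 14.
The ceiling of 10 is below the equilibrium price 11, so it binds.
At P = 10: Qd = 102 - 8·10 = 22 and Qs = 6·10 - 52 = 8.
Quantity traded falls to 8. At Q = 8 the demand price is (102 - 8)/8 = 11.75 and the supply price is (52 + 8)/6 = 10.
Deadweight loss = ½ · (11.75 - 10) · (14 - 8) = ½ · 1.75 · 6 = 5.25.

5.25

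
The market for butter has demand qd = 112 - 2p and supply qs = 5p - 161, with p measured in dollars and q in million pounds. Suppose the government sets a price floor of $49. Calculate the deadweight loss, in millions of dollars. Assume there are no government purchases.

140

In a free market, 112 - 2p = 5p - 161 gives the equilibrium p* = 39, q* = 34.
Since 49 > 39, the floor is binding.
At p = 49: qd = 112 - 2·49 = 14 and qs = 5·49 - 161 = 84.
Quantity traded falls to 14. At q = 14 the demand price is (112 - 14)/2 = 49 and the supply price is (161 + 14)/5 = 35.
Deadweight loss = ½ · (49 - 35) · (34 - 14) = ½ · 14 · 20 = 140.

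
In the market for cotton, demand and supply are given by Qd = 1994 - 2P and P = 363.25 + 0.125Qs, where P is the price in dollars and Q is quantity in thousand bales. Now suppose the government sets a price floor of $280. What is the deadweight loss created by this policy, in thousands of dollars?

Rearranging supply gives Qs = 8P - 2906. Setting quantity demanded equal to quantity supplied, 1994 - 2P = 8P - 2906, gives P* = 490 and Q* = 1014.
Since 280 is below P* = 490, the floor does not bind and the free-market outcome prevails.
Since the control does not bind, no trades are prevented and deadweight loss is zero.

0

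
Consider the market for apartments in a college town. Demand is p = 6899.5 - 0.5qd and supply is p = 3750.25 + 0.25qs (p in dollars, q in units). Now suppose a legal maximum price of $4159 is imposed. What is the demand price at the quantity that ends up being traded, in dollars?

6082

Rearranging demand gives qd = 13799 - 2p; rearranging supply gives qs = 4p - 15001. Equilibrium: 13799 - 2p = 4p - 15001, so 28800 = 6p and p* = 4800, q* = 4199.
Since 4159 < 4800, the ceiling is binding.
At p = 4159: qd = 13799 - 2·4159 = 5481 and qs = 4·4159 - 15001 = 1635.
Only 1635 units reach the market. On the demand curve, the marginal buyer's willingness to pay at q = 1635 is (13799 - 1635)/2 = 6082.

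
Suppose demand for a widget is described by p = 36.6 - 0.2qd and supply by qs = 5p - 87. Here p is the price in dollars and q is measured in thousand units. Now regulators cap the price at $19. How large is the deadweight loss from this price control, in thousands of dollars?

320

Rearranging demand gives qd = 183 - 5p. Equilibrium: 183 - 5p = 5p - 87, so 270 = 10p and p* = 27, q* = 48.
Because the ceiling (19) lies below the market-clearing price, it is binding.
At p = 19: qd = 183 - 5·19 = 88 and qs = 5·19 - 87 = 8.
Quantity traded falls to 8. At q = 8 the demand price is (183 - 8)/5 = 35 and the supply price is (87 + 8)/5 = 19.
Deadweight loss = ½ · (35 - 19) · (48 - 8) = ½ · 16 · 40 = 320.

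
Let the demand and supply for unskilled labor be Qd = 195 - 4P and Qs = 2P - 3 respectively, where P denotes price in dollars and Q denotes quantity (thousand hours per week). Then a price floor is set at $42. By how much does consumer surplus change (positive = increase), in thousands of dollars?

-405

Equilibrium: 195 - 4P = 2P - 3, so 198 = 6P and P* = 33, Q* = 63.
Because the floor (42) lies above the market-clearing price, it is binding.
At P = 42: Qd = 195 - 4·42 = 27 and Qs = 2·42 - 3 = 81.
Consumer surplus without the control is ½ · (48.75 - 33) · 63 = 496.125.
With the floor, consumers buy 27 units at 42, so CS = ½ · (48.75 - 42) · 27 = 91.125.
Change in consumer surplus = 91.125 - 496.125 = -405.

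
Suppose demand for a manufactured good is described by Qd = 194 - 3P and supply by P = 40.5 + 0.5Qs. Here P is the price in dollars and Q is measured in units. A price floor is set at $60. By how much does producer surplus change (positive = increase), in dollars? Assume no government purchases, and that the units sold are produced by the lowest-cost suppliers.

Rearranging supply gives Qs = 2P - 81. Setting quantity demanded equal to quantity supplied, 194 - 3P = 2P - 81, gives P* = 55 and Q* = 29.
The floor of 60 is above the equilibrium price 55, so it binds.
At P = 60: Qd = 194 - 3·60 = 14 and Qs = 2·60 - 81 = 39.
Producer surplus without the control is ½ · (55 - 40.5) · 29 = 210.25.
With the floor, 14 units are sold at 60. The supply price at Q = 14 is 47.5, so PS = ½ · [(60 - 40.5) + (60 - 47.5)] · 14 = 224.
Change in producer surplus = 224 - 210.25 = 13.75.

13.75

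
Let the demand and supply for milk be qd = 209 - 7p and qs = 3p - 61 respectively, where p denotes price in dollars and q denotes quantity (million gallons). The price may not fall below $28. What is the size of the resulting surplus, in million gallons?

Setting quantity demanded equal to quantity supplied, 209 - 7p = 3p - 61, gives p* = 27 and q* = 20.
The floor of 28 is above the equilibrium price 27, so it binds.
At p = 28: qd = 209 - 7·28 = 13 and qs = 3·28 - 61 = 23.
Surplus = qs - qd = 23 - 13 = 10.

10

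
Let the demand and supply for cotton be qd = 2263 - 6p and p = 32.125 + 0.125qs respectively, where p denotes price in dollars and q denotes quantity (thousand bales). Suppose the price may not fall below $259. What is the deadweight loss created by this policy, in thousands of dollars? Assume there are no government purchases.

Rearranging supply gives qs = 8p - 257. Setting quantity demanded equal to quantity supplied, 2263 - 6p = 8p - 257, gives p* = 180 and q* = 1183.
The floor of 259 is above the equilibrium price 180, so it binds.
At p = 259: qd = 2263 - 6·259 = 709 and qs = 8·259 - 257 = 1815.
Quantity traded falls to 709. At q = 709 the demand price is (2263 - 709)/6 = 259 and the supply price is (257 + 709)/8 = 120.75.
Deadweight loss = ½ · (259 - 120.75) · (1183 - 709) = ½ · 138.25 · 474 = 32765.25.

32765.25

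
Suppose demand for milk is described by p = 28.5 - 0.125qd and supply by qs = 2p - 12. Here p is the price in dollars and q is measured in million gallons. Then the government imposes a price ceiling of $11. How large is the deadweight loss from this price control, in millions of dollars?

211.25

Rearranging demand gives qd = 228 - 8p. Equilibrium: 228 - 8p = 2p - 12, so 240 = 10p and p* = 24, q* = 36.
The ceiling of 11 is below the equilibrium price 24, so it binds.
At p = 11: qd = 228 - 8·11 = 140 and qs = 2·11 - 12 = 10.
Quantity traded falls to 10. At q = 10 the demand price is (228 - 10)/8 = 27.25 and the supply price is (12 + 10)/2 = 11.
Deadweight loss = ½ · (27.25 - 11) · (36 - 10) = ½ · 16.25 · 26 = 211.25.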